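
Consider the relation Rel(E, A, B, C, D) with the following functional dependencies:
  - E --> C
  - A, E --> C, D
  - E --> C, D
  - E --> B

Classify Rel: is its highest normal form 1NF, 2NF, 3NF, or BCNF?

Candidate key: {A, E}. Prime attributes: {A, E}.
E --> C: {E}⁺ = {B, C, D, E}, which is not all of the attributes, so the left side is not a superkey — BCNF is violated.
E --> C determines the non-prime attribute {C} from a non-superkey — 3NF is violated.
{E} is a proper subset of the key {A, E}, and {E}⁺ contains the non-prime attributes {B, C, D} — a partial dependency, so 2NF is violated.

1NF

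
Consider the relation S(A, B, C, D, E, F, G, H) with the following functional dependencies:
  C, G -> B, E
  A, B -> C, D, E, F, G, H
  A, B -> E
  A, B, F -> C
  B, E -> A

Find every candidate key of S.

{A, B}⁺ = {A, B, C, D, E, F, G, H} — all of the relation — so {A, B} is a candidate key.
{B, E}⁺ = {A, B, C, D, E, F, G, H} — all of the relation — so {B, E} is a candidate key.
{C, G}⁺ = {A, B, C, D, E, F, G, H} — all of the relation — so {C, G} is a candidate key.
These are minimal and exhaustive — every other superkey contains one of them.

{A, B}, {B, E}, {C, G}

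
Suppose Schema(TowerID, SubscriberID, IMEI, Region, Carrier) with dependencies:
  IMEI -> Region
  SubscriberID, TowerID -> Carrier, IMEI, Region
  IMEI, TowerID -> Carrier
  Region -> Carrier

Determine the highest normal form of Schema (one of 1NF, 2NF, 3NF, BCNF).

Candidate key: {SubscriberID, TowerID}. Prime attributes: {SubscriberID, TowerID}.
IMEI -> Region breaks BCNF: {IMEI}⁺ = {Carrier, IMEI, Region}, so {IMEI} is not a superkey.
Because {Region} is non-prime and the left side of IMEI -> Region is not a superkey, the relation is not in 3NF.
Checking every proper subset of each key, none determines a non-prime attribute — 2NF is satisfied.

2NF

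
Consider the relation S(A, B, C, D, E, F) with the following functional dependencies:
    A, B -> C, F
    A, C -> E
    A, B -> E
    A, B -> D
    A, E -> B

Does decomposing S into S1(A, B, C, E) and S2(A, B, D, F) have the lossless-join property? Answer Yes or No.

Yes

S1 ∩ S2 = {A, B}; its closure under F is {A, B, C, D, E, F}.
Since S1 ⊆ {A, B, C, D, E, F}, the intersection is a superkey of S1; the decomposition is lossless.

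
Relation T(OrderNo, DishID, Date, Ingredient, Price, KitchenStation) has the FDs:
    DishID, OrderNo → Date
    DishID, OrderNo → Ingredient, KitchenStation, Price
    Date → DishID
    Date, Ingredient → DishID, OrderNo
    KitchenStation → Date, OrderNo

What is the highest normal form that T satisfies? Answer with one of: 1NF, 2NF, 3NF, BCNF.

Candidate keys: {Date, Ingredient}, {Date, OrderNo}, {DishID, OrderNo}, {KitchenStation}. Prime attributes: {Date, DishID, Ingredient, KitchenStation, OrderNo}.
Date → DishID breaks BCNF: {Date}⁺ = {Date, DishID}, so {Date} is not a superkey.
Since {DishID} ⊆ prime attributes and every other non-superkey FD also has a prime right side, the schema is in 3NF.

3NF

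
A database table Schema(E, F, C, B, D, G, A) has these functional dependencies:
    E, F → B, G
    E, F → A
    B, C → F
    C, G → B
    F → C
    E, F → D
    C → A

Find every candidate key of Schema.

No FD produces {E}, so it must be in every candidate key.
{E, F}⁺ = {A, B, C, D, E, F, G}, which is every attribute, so {E, F} is a candidate key.
{B, C, E}⁺ = {A, B, C, D, E, F, G}, which is every attribute, so {B, C, E} is a candidate key.
{C, E, G}⁺ = {A, B, C, D, E, F, G}, which is every attribute, so {C, E, G} is a candidate key.
No proper subset of any of these is a key, and no other minimal superkey exists.

{B, C, E}, {C, E, G}, {E, F}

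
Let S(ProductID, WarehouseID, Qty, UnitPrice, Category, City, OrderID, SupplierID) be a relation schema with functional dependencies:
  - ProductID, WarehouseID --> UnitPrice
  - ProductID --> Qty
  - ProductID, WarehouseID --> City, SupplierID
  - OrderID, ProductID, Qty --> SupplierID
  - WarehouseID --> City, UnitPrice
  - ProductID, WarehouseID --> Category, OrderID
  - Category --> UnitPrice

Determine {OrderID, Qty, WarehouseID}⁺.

Start with {OrderID, Qty, WarehouseID}.
WarehouseID --> City, UnitPrice applies; add {City, UnitPrice} → now {City, OrderID, Qty, UnitPrice, WarehouseID}.
No further FD applies.

{City, OrderID, Qty, UnitPrice, WarehouseID}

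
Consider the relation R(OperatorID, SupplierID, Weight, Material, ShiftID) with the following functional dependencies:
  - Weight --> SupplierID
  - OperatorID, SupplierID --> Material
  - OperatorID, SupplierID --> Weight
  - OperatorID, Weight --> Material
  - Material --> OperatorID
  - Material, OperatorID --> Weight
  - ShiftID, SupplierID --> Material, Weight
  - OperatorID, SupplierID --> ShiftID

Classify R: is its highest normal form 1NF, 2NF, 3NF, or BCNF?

Candidate keys: {Material}, {OperatorID, SupplierID}, {OperatorID, Weight}, {ShiftID, SupplierID}, {ShiftID, Weight}. Prime attributes: {Material, OperatorID, ShiftID, SupplierID, Weight}.
Weight --> SupplierID breaks BCNF: {Weight}⁺ = {SupplierID, Weight}, so {Weight} is not a superkey.
But every attribute on its right side ({SupplierID}) is prime, and the same holds for every other non-superkey FD, so 3NF still holds.

3NF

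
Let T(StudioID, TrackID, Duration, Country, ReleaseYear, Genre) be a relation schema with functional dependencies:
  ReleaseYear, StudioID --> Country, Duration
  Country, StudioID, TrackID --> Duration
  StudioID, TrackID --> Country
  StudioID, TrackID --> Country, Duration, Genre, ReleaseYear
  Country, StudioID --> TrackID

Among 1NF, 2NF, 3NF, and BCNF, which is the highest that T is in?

BCNF

Candidate keys: {Country, StudioID}, {ReleaseYear, StudioID}, {StudioID, TrackID}. Prime attributes: {Country, ReleaseYear, StudioID, TrackID}.
Every FD has a superkey on the left, so the relation is in BCNF.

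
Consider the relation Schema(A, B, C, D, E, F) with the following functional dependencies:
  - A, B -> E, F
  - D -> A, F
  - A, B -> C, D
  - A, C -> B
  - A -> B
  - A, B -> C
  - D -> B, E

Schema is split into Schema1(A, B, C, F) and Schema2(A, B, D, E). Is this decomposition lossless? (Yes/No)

Common attributes: {A, B}; their closure is {A, B, C, D, E, F}.
Since Schema1 ⊆ {A, B, C, D, E, F}, the intersection is a superkey of Schema1; the decomposition is lossless.

Yes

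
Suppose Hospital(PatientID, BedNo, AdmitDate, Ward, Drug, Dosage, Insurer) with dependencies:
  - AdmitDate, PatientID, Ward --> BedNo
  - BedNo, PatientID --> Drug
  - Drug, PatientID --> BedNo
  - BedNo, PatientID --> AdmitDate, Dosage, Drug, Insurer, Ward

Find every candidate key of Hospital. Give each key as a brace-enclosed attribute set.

Attributes never on any right-hand side: {PatientID} — every candidate key must contain it.
Closure of {BedNo, PatientID} is {AdmitDate, BedNo, Dosage, Drug, Insurer, PatientID, Ward}, the whole schema; {BedNo, PatientID} is a candidate key.
Closure of {Drug, PatientID} is {AdmitDate, BedNo, Dosage, Drug, Insurer, PatientID, Ward}, the whole schema; {Drug, PatientID} is a candidate key.
Closure of {AdmitDate, PatientID, Ward} is {AdmitDate, BedNo, Dosage, Drug, Insurer, PatientID, Ward}, the whole schema; {AdmitDate, PatientID, Ward} is a candidate key.
Any other superkey properly contains one of these, so there are no further candidate keys.

{AdmitDate, PatientID, Ward}, {BedNo, PatientID}, {Drug, PatientID}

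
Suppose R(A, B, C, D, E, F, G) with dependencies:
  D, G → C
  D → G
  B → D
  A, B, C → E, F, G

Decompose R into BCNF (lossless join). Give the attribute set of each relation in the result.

Candidate key of the original relation: {A, B}.
{A, B, C, D, E, F, G}: {D, G} determines {C, D, G} here but is not a superkey — split on D, G → C, giving {C, D, G} and {A, B, D, E, F, G}.
{C, D, G}: every determinant is a superkey — BCNF.
{A, B, D, E, F, G}: {D} determines {D, G} here but is not a superkey — split on D → G, giving {D, G} and {A, B, D, E, F}.
{D, G}: every determinant is a superkey — BCNF.
{A, B, D, E, F}: {B} determines {B, D} here but is not a superkey — split on B → D, giving {B, D} and {A, B, E, F}.
{B, D}: every determinant is a superkey — BCNF.
{A, B, E, F}: every determinant is a superkey — BCNF.

{A, B, E, F}; {B, D}; {C, D, G}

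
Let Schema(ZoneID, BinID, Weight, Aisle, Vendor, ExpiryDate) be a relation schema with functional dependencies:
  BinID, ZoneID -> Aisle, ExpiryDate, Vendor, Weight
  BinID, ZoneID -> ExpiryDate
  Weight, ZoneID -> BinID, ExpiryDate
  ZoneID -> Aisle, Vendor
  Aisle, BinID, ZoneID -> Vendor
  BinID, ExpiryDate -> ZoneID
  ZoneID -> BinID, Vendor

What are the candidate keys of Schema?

{BinID, ExpiryDate}, {ZoneID}

{ZoneID} is a candidate key since {ZoneID}⁺ = {Aisle, BinID, ExpiryDate, Vendor, Weight, ZoneID} covers every attribute.
{BinID, ExpiryDate} is a candidate key since {BinID, ExpiryDate}⁺ = {Aisle, BinID, ExpiryDate, Vendor, Weight, ZoneID} covers every attribute.
These are minimal and exhaustive — every other superkey contains one of them.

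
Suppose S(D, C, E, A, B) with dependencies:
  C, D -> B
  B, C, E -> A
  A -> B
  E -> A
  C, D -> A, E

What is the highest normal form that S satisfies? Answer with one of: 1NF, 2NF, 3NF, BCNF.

Candidate key: {C, D}. Prime attributes: {C, D}.
B, C, E -> A breaks BCNF: {B, C, E}⁺ = {A, B, C, E}, so {B, C, E} is not a superkey.
Because {A} is non-prime and the left side of B, C, E -> A is not a superkey, the relation is not in 3NF.
Checking every proper subset of each key, none determines a non-prime attribute — 2NF is satisfied.

2NF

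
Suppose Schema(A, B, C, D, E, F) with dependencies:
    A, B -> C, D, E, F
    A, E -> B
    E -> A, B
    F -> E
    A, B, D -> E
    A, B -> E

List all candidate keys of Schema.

{E}⁺ = {A, B, C, D, E, F}, which is every attribute, so {E} is a candidate key.
{F}⁺ = {A, B, C, D, E, F}, which is every attribute, so {F} is a candidate key.
{A, B}⁺ = {A, B, C, D, E, F}, which is every attribute, so {A, B} is a candidate key.
Any other superkey properly contains one of these, so there are no further candidate keys.

{A, B}, {E}, {F}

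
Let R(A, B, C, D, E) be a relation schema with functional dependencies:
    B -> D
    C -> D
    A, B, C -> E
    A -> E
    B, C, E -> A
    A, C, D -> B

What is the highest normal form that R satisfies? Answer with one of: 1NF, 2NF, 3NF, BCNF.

Candidate keys: {A, C}, {B, C, E}. Prime attributes: {A, B, C, E}.
For B -> D we have {B}⁺ = {B, D}; {B} is not a superkey, so BCNF fails.
B -> D determines the non-prime attribute {D} from a non-superkey — 3NF is violated.
Since {C} ⊂ {A, C} and {C}⁺ ⊇ {D} with {D} non-prime, there is a partial dependency; 2NF fails.

1NF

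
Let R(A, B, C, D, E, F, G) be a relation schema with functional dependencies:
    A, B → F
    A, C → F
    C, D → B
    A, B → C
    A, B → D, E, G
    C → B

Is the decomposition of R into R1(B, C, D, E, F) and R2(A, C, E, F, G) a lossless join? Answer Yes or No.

R1 ∩ R2 = {C, E, F}; its closure under F is {B, C, E, F}.
R1 ⊄ {B, C, E, F} and R2 ⊄ {B, C, E, F}, so the split is lossy.

No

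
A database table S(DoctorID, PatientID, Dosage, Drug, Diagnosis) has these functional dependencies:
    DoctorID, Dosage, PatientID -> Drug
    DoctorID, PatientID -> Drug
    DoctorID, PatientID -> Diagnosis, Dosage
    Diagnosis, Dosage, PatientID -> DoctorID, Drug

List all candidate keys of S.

{Diagnosis, Dosage, PatientID}, {DoctorID, PatientID}

No FD produces {PatientID}, so it must be in every candidate key.
Closure of {DoctorID, PatientID} is {Diagnosis, DoctorID, Dosage, Drug, PatientID}, the whole schema; {DoctorID, PatientID} is a candidate key.
Closure of {Diagnosis, Dosage, PatientID} is {Diagnosis, DoctorID, Dosage, Drug, PatientID}, the whole schema; {Diagnosis, Dosage, PatientID} is a candidate key.
These are minimal and exhaustive — every other superkey contains one of them.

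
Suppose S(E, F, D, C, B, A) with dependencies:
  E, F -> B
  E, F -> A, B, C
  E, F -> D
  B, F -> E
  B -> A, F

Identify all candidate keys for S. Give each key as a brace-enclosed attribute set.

{B}, {E, F}

{B}⁺ = {A, B, C, D, E, F}, which is every attribute, so {B} is a candidate key.
{E, F}⁺ = {A, B, C, D, E, F}, which is every attribute, so {E, F} is a candidate key.
These are minimal and exhaustive — every other superkey contains one of them.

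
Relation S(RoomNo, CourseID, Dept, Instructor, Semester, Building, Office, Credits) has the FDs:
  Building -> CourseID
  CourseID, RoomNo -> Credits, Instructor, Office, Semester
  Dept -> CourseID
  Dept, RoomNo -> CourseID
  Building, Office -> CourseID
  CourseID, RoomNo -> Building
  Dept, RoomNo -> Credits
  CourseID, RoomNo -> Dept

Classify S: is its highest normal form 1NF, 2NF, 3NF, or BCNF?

3NF

Candidate keys: {Building, RoomNo}, {CourseID, RoomNo}, {Dept, RoomNo}. Prime attributes: {Building, CourseID, Dept, RoomNo}.
Building -> CourseID breaks BCNF: {Building}⁺ = {Building, CourseID}, so {Building} is not a superkey.
Its right-hand attributes {CourseID} are all prime, as are those of every other non-superkey FD — the relation is in 3NF.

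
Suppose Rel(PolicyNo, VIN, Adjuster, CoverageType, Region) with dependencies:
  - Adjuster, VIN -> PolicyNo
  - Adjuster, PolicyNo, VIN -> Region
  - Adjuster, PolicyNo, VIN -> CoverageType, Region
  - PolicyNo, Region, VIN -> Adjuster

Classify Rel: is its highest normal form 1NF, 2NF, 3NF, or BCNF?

BCNF

Candidate keys: {Adjuster, VIN}, {PolicyNo, Region, VIN}. Prime attributes: {Adjuster, PolicyNo, Region, VIN}.
The left-hand side of every FD is a superkey, so BCNF is satisfied.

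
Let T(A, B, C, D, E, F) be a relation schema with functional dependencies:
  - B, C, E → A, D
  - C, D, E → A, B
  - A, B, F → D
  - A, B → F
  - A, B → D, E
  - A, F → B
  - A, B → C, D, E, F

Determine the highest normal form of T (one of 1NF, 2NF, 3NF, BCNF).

Candidate keys: {A, B}, {A, F}, {B, C, E}, {C, D, E}. Prime attributes: {A, B, C, D, E, F}.
Every FD has a superkey on the left, so the relation is in BCNF.

BCNF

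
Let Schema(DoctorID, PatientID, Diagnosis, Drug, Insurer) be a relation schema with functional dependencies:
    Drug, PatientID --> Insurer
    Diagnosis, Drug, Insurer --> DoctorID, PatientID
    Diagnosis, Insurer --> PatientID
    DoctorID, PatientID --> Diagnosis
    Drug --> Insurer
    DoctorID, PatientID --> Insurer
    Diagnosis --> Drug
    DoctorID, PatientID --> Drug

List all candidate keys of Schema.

{Diagnosis}, {DoctorID, PatientID}

Closure of {Diagnosis} is {Diagnosis, DoctorID, Drug, Insurer, PatientID}, the whole schema; {Diagnosis} is a candidate key.
Closure of {DoctorID, PatientID} is {Diagnosis, DoctorID, Drug, Insurer, PatientID}, the whole schema; {DoctorID, PatientID} is a candidate key.
No proper subset of any of these is a key, and no other minimal superkey exists.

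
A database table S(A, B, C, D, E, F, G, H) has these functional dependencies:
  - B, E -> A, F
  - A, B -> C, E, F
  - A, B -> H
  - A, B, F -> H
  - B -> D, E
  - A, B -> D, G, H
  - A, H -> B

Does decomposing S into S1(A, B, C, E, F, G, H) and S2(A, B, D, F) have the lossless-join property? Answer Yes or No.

S1 ∩ S2 = {A, B, F}; its closure under F is {A, B, C, D, E, F, G, H}.
This includes all of S1, so the common attributes are a superkey of S1 — the join is lossless.

Yes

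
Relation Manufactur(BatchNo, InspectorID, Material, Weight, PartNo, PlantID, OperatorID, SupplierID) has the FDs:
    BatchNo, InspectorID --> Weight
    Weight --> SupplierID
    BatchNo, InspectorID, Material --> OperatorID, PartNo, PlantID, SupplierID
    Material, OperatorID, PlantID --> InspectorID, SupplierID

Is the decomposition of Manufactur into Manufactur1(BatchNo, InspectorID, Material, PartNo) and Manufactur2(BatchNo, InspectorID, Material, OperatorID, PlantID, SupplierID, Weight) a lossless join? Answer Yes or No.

The shared attributes are {BatchNo, InspectorID, Material} and {BatchNo, InspectorID, Material}⁺ = {BatchNo, InspectorID, Material, OperatorID, PartNo, PlantID, SupplierID, Weight}.
This includes all of Manufactur1, so the common attributes are a superkey of Manufactur1 — the join is lossless.

Yes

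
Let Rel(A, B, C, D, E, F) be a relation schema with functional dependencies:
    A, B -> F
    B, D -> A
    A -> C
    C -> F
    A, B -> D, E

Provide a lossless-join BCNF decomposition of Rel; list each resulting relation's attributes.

{A, B, D, E}; {A, C}; {C, F}

Candidate keys of the original relation: {A, B}, {B, D}.
Within {A, B, C, D, E, F}: {A}⁺ ∩ {A, B, C, D, E, F} = {A, C, F}, not the whole set, so A -> C, F violates BCNF; decompose into {A, C, F} and {A, B, D, E}.
Within {A, C, F}: {C}⁺ ∩ {A, C, F} = {C, F}, not the whole set, so C -> F violates BCNF; decompose into {C, F} and {A, C}.
{C, F} is in BCNF.
{A, C} is in BCNF.
{A, B, D, E} is in BCNF.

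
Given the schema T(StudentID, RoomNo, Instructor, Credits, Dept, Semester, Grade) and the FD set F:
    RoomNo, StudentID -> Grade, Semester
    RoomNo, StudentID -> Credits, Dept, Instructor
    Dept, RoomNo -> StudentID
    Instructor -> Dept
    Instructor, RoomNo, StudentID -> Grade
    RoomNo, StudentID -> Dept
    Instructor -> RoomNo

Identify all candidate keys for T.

{Dept, RoomNo}, {Instructor}, {RoomNo, StudentID}

{Instructor}⁺ = {Credits, Dept, Grade, Instructor, RoomNo, Semester, StudentID}, which is every attribute, so {Instructor} is a candidate key.
{Dept, RoomNo}⁺ = {Credits, Dept, Grade, Instructor, RoomNo, Semester, StudentID}, which is every attribute, so {Dept, RoomNo} is a candidate key.
{RoomNo, StudentID}⁺ = {Credits, Dept, Grade, Instructor, RoomNo, Semester, StudentID}, which is every attribute, so {RoomNo, StudentID} is a candidate key.
Any other superkey properly contains one of these, so there are no further candidate keys.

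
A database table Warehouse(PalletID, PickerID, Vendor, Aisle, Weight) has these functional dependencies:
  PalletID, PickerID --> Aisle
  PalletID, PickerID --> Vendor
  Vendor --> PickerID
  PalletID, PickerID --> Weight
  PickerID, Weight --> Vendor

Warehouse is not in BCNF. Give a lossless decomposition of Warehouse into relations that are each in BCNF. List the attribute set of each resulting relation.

Candidate keys of the original relation: {PalletID, PickerID}, {PalletID, Vendor}.
In {Aisle, PalletID, PickerID, Vendor, Weight}, {Vendor} is not a superkey ({Vendor}⁺ restricted to this set is {PickerID, Vendor}), so split on Vendor --> PickerID into {PickerID, Vendor} and {Aisle, PalletID, Vendor, Weight}.
{PickerID, Vendor}: every determinant is a superkey — BCNF.
{Aisle, PalletID, Vendor, Weight}: every determinant is a superkey — BCNF.

{Aisle, PalletID, Vendor, Weight}; {PickerID, Vendor}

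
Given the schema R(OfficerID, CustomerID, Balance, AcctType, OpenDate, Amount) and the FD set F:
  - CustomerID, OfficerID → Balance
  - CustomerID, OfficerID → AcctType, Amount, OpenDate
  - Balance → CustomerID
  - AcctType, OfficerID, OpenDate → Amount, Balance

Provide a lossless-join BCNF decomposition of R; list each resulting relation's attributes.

{AcctType, Amount, Balance, OfficerID, OpenDate}; {Balance, CustomerID}

Candidate keys of the original relation: {AcctType, OfficerID, OpenDate}, {Balance, OfficerID}, {CustomerID, OfficerID}.
{AcctType, Amount, Balance, CustomerID, OfficerID, OpenDate}: {Balance} determines {Balance, CustomerID} here but is not a superkey — split on Balance → CustomerID, giving {Balance, CustomerID} and {AcctType, Amount, Balance, OfficerID, OpenDate}.
{Balance, CustomerID}: every determinant is a superkey — BCNF.
{AcctType, Amount, Balance, OfficerID, OpenDate}: every determinant is a superkey — BCNF.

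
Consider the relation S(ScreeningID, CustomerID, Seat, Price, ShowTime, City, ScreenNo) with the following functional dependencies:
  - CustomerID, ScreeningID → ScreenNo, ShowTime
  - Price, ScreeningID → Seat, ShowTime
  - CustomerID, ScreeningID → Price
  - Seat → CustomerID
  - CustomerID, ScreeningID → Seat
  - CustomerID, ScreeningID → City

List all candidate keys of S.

No FD produces {ScreeningID}, so it must be in every candidate key.
{CustomerID, ScreeningID} is a candidate key since {CustomerID, ScreeningID}⁺ = {City, CustomerID, Price, ScreenNo, ScreeningID, Seat, ShowTime} covers every attribute.
{Price, ScreeningID} is a candidate key since {Price, ScreeningID}⁺ = {City, CustomerID, Price, ScreenNo, ScreeningID, Seat, ShowTime} covers every attribute.
{ScreeningID, Seat} is a candidate key since {ScreeningID, Seat}⁺ = {City, CustomerID, Price, ScreenNo, ScreeningID, Seat, ShowTime} covers every attribute.
These are minimal and exhaustive — every other superkey contains one of them.

{CustomerID, ScreeningID}, {Price, ScreeningID}, {ScreeningID, Seat}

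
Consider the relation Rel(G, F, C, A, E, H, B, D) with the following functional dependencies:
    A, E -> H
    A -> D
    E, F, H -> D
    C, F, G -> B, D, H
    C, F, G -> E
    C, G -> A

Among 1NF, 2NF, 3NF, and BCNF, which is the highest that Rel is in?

Candidate key: {C, F, G}. Prime attributes: {C, F, G}.
A, E -> H breaks BCNF: {A, E}⁺ = {A, D, E, H}, so {A, E} is not a superkey.
A, E -> H determines the non-prime attribute {H} from a non-superkey — 3NF is violated.
Since {C, G} ⊂ {C, F, G} and {C, G}⁺ ⊇ {A, D} with {A, D} non-prime, there is a partial dependency; 2NF fails.

1NF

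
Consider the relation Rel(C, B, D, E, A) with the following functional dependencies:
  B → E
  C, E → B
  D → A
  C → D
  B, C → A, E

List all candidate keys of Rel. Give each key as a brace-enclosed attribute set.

Attributes never on any right-hand side: {C} — every candidate key must contain it.
Closure of {B, C} is {A, B, C, D, E}, the whole schema; {B, C} is a candidate key.
Closure of {C, E} is {A, B, C, D, E}, the whole schema; {C, E} is a candidate key.
No proper subset of any of these is a key, and no other minimal superkey exists.

{B, C}, {C, E}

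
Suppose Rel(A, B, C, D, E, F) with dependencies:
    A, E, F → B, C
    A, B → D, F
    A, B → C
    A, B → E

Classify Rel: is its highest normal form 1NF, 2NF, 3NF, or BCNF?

Candidate keys: {A, B}, {A, E, F}. Prime attributes: {A, B, E, F}.
The left-hand side of every FD is a superkey, so BCNF is satisfied.

BCNF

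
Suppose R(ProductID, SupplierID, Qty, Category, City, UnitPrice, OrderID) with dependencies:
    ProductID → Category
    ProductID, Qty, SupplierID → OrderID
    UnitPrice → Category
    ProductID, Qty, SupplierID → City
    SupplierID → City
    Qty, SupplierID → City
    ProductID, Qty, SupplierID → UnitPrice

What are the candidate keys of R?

{ProductID, Qty, SupplierID}

No FD produces {ProductID, Qty, SupplierID}, so they must be in every candidate key.
{ProductID, Qty, SupplierID}⁺ = {Category, City, OrderID, ProductID, Qty, SupplierID, UnitPrice}, which is every attribute, so {ProductID, Qty, SupplierID} is a candidate key.
No smaller or unrelated set reaches every attribute, so there are no other keys.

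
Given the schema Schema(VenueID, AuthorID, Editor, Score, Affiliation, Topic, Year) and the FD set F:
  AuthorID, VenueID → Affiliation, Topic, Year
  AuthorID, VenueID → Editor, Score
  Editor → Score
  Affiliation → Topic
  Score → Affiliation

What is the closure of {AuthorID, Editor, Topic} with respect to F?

{Affiliation, AuthorID, Editor, Score, Topic}

Start with {AuthorID, Editor, Topic}.
Editor → Score applies; add {Score} → now {AuthorID, Editor, Score, Topic}.
Score → Affiliation applies; add {Affiliation} → now {Affiliation, AuthorID, Editor, Score, Topic}.
No further FD applies.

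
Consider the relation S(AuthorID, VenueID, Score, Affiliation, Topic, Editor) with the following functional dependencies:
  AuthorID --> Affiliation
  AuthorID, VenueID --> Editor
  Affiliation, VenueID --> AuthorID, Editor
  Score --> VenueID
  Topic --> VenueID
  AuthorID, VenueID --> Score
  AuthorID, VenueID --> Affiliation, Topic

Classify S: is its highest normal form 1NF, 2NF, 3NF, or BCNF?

3NF

Candidate keys: {Affiliation, Score}, {Affiliation, Topic}, {Affiliation, VenueID}, {AuthorID, Score}, {AuthorID, Topic}, {AuthorID, VenueID}. Prime attributes: {Affiliation, AuthorID, Score, Topic, VenueID}.
AuthorID --> Affiliation breaks BCNF: {AuthorID}⁺ = {Affiliation, AuthorID}, so {AuthorID} is not a superkey.
Since {Affiliation} ⊆ prime attributes and every other non-superkey FD also has a prime right side, the schema is in 3NF.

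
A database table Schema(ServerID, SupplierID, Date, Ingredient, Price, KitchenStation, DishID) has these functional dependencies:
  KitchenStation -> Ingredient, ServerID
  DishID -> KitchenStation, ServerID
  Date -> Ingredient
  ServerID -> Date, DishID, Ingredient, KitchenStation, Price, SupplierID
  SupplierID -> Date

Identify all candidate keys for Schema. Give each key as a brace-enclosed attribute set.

{DishID}⁺ = {Date, DishID, Ingredient, KitchenStation, Price, ServerID, SupplierID} — all of the relation — so {DishID} is a candidate key.
{KitchenStation}⁺ = {Date, DishID, Ingredient, KitchenStation, Price, ServerID, SupplierID} — all of the relation — so {KitchenStation} is a candidate key.
{ServerID}⁺ = {Date, DishID, Ingredient, KitchenStation, Price, ServerID, SupplierID} — all of the relation — so {ServerID} is a candidate key.
No proper subset of any of these is a key, and no other minimal superkey exists.

{DishID}, {KitchenStation}, {ServerID}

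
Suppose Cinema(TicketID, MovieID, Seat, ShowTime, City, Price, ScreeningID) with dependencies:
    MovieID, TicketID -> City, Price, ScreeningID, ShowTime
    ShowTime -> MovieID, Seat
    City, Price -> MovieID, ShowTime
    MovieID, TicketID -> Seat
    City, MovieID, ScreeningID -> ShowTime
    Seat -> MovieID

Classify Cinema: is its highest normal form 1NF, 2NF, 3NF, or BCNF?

Candidate keys: {City, Price, TicketID}, {MovieID, TicketID}, {Seat, TicketID}, {ShowTime, TicketID}. Prime attributes: {City, MovieID, Price, Seat, ShowTime, TicketID}.
ShowTime -> MovieID, Seat breaks BCNF: {ShowTime}⁺ = {MovieID, Seat, ShowTime}, so {ShowTime} is not a superkey.
But every attribute on its right side ({MovieID, Seat}) is prime, and the same holds for every other non-superkey FD, so 3NF still holds.

3NF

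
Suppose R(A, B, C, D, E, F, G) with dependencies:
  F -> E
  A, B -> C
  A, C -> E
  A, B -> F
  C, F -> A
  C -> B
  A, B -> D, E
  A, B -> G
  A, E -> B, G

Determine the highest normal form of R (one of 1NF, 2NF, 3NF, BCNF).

Candidate keys: {A, B}, {A, C}, {A, E}, {A, F}, {C, F}. Prime attributes: {A, B, C, E, F}.
F -> E breaks BCNF: {F}⁺ = {E, F}, so {F} is not a superkey.
Since {E} ⊆ prime attributes and every other non-superkey FD also has a prime right side, the schema is in 3NF.

3NF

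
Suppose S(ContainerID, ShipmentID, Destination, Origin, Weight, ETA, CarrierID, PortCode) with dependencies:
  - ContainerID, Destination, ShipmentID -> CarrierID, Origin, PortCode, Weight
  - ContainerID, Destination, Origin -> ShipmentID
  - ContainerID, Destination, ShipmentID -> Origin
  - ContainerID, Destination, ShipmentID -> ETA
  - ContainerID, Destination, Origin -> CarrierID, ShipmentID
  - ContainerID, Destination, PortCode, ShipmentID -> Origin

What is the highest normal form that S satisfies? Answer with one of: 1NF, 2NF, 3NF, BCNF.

BCNF

Candidate keys: {ContainerID, Destination, Origin}, {ContainerID, Destination, ShipmentID}. Prime attributes: {ContainerID, Destination, Origin, ShipmentID}.
Every FD has a superkey on the left, so the relation is in BCNF.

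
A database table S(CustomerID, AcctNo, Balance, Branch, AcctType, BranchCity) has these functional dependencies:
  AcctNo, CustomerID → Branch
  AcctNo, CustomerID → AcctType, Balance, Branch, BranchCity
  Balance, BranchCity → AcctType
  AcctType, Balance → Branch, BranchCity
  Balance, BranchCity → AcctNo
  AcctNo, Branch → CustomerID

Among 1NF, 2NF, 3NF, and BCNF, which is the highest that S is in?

BCNF

Candidate keys: {AcctNo, Branch}, {AcctNo, CustomerID}, {AcctType, Balance}, {Balance, BranchCity}. Prime attributes: {AcctNo, AcctType, Balance, Branch, BranchCity, CustomerID}.
Every FD has a superkey on the left, so the relation is in BCNF.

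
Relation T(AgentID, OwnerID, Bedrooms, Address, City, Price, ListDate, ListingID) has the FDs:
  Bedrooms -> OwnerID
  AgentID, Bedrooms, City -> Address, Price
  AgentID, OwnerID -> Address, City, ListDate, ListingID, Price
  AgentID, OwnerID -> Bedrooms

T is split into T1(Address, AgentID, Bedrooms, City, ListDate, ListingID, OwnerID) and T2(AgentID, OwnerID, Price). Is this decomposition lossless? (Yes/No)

Yes

Common attributes: {AgentID, OwnerID}; their closure is {Address, AgentID, Bedrooms, City, ListDate, ListingID, OwnerID, Price}.
Since T1 ⊆ {Address, AgentID, Bedrooms, City, ListDate, ListingID, OwnerID, Price}, the intersection is a superkey of T1; the decomposition is lossless.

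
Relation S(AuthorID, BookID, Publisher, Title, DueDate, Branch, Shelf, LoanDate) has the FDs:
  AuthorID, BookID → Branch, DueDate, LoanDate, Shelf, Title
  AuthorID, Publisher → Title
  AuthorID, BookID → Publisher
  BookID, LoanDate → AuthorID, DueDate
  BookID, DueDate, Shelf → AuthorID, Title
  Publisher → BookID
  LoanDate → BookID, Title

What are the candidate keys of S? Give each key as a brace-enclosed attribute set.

{LoanDate} is a candidate key since {LoanDate}⁺ = {AuthorID, BookID, Branch, DueDate, LoanDate, Publisher, Shelf, Title} covers every attribute.
{AuthorID, BookID} is a candidate key since {AuthorID, BookID}⁺ = {AuthorID, BookID, Branch, DueDate, LoanDate, Publisher, Shelf, Title} covers every attribute.
{AuthorID, Publisher} is a candidate key since {AuthorID, Publisher}⁺ = {AuthorID, BookID, Branch, DueDate, LoanDate, Publisher, Shelf, Title} covers every attribute.
{BookID, DueDate, Shelf} is a candidate key since {BookID, DueDate, Shelf}⁺ = {AuthorID, BookID, Branch, DueDate, LoanDate, Publisher, Shelf, Title} covers every attribute.
{DueDate, Publisher, Shelf} is a candidate key since {DueDate, Publisher, Shelf}⁺ = {AuthorID, BookID, Branch, DueDate, LoanDate, Publisher, Shelf, Title} covers every attribute.
Any other superkey properly contains one of these, so there are no further candidate keys.

{AuthorID, BookID}, {AuthorID, Publisher}, {BookID, DueDate, Shelf}, {DueDate, Publisher, Shelf}, {LoanDate}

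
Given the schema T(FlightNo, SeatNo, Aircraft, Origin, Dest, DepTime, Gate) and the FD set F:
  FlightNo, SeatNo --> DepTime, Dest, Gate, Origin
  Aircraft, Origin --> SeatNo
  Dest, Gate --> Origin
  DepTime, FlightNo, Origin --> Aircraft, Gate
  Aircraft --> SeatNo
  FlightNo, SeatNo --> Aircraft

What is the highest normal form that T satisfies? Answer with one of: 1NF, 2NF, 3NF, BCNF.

3NF

Candidate keys: {Aircraft, FlightNo}, {DepTime, Dest, FlightNo, Gate}, {DepTime, FlightNo, Origin}, {FlightNo, SeatNo}. Prime attributes: {Aircraft, DepTime, Dest, FlightNo, Gate, Origin, SeatNo}.
Aircraft, Origin --> SeatNo breaks BCNF: {Aircraft, Origin}⁺ = {Aircraft, Origin, SeatNo}, so {Aircraft, Origin} is not a superkey.
Since {SeatNo} ⊆ prime attributes and every other non-superkey FD also has a prime right side, the schema is in 3NF.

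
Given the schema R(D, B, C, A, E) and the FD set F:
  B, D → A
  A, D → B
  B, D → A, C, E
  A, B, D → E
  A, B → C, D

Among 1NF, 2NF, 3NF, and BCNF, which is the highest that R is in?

Candidate keys: {A, B}, {A, D}, {B, D}. Prime attributes: {A, B, D}.
The left-hand side of every FD is a superkey, so BCNF is satisfied.

BCNF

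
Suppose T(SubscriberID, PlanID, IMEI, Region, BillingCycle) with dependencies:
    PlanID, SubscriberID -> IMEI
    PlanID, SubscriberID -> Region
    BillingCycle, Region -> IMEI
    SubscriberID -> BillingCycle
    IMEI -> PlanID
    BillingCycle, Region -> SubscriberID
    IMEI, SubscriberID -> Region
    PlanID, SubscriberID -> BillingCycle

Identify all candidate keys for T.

{BillingCycle, Region}, {IMEI, SubscriberID}, {PlanID, SubscriberID}, {Region, SubscriberID}

{BillingCycle, Region}⁺ = {BillingCycle, IMEI, PlanID, Region, SubscriberID} — all of the relation — so {BillingCycle, Region} is a candidate key.
{IMEI, SubscriberID}⁺ = {BillingCycle, IMEI, PlanID, Region, SubscriberID} — all of the relation — so {IMEI, SubscriberID} is a candidate key.
{PlanID, SubscriberID}⁺ = {BillingCycle, IMEI, PlanID, Region, SubscriberID} — all of the relation — so {PlanID, SubscriberID} is a candidate key.
{Region, SubscriberID}⁺ = {BillingCycle, IMEI, PlanID, Region, SubscriberID} — all of the relation — so {Region, SubscriberID} is a candidate key.
Any other superkey properly contains one of these, so there are no further candidate keys.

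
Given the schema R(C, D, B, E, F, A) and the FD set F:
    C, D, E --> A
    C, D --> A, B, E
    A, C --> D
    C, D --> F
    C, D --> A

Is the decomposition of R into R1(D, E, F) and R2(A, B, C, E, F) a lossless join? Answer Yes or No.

No

R1 ∩ R2 = {E, F}; its closure under F is {E, F}.
Neither R1 nor R2 is contained in that closure, so the decomposition is lossy.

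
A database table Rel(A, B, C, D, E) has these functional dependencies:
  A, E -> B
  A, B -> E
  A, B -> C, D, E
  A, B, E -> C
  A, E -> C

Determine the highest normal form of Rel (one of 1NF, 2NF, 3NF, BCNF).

BCNF

Candidate keys: {A, B}, {A, E}. Prime attributes: {A, B, E}.
The left-hand side of every FD is a superkey, so BCNF is satisfied.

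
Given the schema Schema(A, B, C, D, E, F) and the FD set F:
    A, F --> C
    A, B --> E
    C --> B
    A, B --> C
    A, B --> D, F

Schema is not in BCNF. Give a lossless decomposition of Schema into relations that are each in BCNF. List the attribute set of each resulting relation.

Candidate keys of the original relation: {A, B}, {A, C}, {A, F}.
{A, B, C, D, E, F}: {C} determines {B, C} here but is not a superkey — split on C --> B, giving {B, C} and {A, C, D, E, F}.
{B, C} is in BCNF.
{A, C, D, E, F} is in BCNF.

{A, C, D, E, F}; {B, C}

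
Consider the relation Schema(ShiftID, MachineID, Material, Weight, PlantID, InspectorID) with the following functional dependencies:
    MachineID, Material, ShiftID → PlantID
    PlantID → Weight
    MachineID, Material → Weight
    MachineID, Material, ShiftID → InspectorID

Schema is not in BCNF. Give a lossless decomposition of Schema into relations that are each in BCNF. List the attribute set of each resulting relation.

{InspectorID, MachineID, Material, PlantID, ShiftID}; {PlantID, Weight}

Candidate key of the original relation: {MachineID, Material, ShiftID}.
In {InspectorID, MachineID, Material, PlantID, ShiftID, Weight}, {PlantID} is not a superkey ({PlantID}⁺ restricted to this set is {PlantID, Weight}), so split on PlantID → Weight into {PlantID, Weight} and {InspectorID, MachineID, Material, PlantID, ShiftID}.
{PlantID, Weight} has no BCNF violation.
{InspectorID, MachineID, Material, PlantID, ShiftID} has no BCNF violation.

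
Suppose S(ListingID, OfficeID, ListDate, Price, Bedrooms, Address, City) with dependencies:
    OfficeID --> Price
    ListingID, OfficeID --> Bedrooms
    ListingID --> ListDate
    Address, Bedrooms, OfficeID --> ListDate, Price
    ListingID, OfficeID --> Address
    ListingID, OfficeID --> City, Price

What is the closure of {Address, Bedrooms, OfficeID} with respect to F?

Start with {Address, Bedrooms, OfficeID}.
OfficeID --> Price applies; add {Price} → now {Address, Bedrooms, OfficeID, Price}.
Address, Bedrooms, OfficeID --> ListDate, Price applies; add {ListDate} → now {Address, Bedrooms, ListDate, OfficeID, Price}.
No further FD applies.

{Address, Bedrooms, ListDate, OfficeID, Price}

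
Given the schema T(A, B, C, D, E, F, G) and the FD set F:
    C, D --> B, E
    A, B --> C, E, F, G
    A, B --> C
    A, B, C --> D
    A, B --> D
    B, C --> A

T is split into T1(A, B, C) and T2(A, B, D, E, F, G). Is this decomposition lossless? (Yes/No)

Yes

T1 ∩ T2 = {A, B}; its closure under F is {A, B, C, D, E, F, G}.
T1 is contained in that closure, so T1 ∩ T2 --> T1 holds and the join is lossless.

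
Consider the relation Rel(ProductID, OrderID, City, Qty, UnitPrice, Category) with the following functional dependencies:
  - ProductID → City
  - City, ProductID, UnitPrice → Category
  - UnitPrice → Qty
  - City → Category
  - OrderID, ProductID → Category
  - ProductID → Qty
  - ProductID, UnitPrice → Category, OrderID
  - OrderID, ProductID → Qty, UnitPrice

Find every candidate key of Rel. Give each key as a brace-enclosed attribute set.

{OrderID, ProductID}, {ProductID, UnitPrice}

Attributes never on any right-hand side: {ProductID} — every candidate key must contain it.
{OrderID, ProductID} is a candidate key since {OrderID, ProductID}⁺ = {Category, City, OrderID, ProductID, Qty, UnitPrice} covers every attribute.
{ProductID, UnitPrice} is a candidate key since {ProductID, UnitPrice}⁺ = {Category, City, OrderID, ProductID, Qty, UnitPrice} covers every attribute.
These are minimal and exhaustive — every other superkey contains one of them.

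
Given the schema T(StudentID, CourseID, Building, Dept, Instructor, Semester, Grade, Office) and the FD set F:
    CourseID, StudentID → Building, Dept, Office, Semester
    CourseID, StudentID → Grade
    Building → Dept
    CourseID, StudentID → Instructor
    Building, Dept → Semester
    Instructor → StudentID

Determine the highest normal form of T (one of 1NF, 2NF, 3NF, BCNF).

Candidate keys: {CourseID, Instructor}, {CourseID, StudentID}. Prime attributes: {CourseID, Instructor, StudentID}.
Building → Dept: {Building}⁺ = {Building, Dept, Semester}, which is not all of the attributes, so the left side is not a superkey — BCNF is violated.
Building → Dept has non-prime {Dept} on the right and a non-superkey on the left, so 3NF fails.
No proper subset of a key has a non-prime attribute in its closure, so there is no partial dependency; 2NF holds.

2NF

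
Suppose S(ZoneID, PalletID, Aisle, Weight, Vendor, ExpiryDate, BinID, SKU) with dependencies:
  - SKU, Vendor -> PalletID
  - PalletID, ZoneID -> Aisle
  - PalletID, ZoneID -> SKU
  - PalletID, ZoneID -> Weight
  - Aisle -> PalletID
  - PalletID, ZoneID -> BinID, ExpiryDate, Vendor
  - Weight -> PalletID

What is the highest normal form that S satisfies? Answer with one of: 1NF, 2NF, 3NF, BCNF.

Candidate keys: {Aisle, ZoneID}, {PalletID, ZoneID}, {SKU, Vendor, ZoneID}, {Weight, ZoneID}. Prime attributes: {Aisle, PalletID, SKU, Vendor, Weight, ZoneID}.
For SKU, Vendor -> PalletID we have {SKU, Vendor}⁺ = {PalletID, SKU, Vendor}; {SKU, Vendor} is not a superkey, so BCNF fails.
Its right-hand attributes {PalletID} are all prime, as are those of every other non-superkey FD — the relation is in 3NF.

3NF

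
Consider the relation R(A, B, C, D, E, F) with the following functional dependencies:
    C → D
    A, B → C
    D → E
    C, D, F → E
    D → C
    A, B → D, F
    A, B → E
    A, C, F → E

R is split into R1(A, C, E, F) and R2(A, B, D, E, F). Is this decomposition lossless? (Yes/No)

No

Common attributes: {A, E, F}; their closure is {A, E, F}.
Neither R1 nor R2 is contained in that closure, so the decomposition is lossy.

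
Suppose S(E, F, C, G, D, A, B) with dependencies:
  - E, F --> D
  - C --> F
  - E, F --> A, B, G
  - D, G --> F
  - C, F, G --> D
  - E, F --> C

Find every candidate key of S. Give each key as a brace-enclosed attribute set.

{C, E}, {D, E, G}, {E, F}

Attributes never on any right-hand side: {E} — every candidate key must contain it.
{C, E}⁺ = {A, B, C, D, E, F, G} — all of the relation — so {C, E} is a candidate key.
{E, F}⁺ = {A, B, C, D, E, F, G} — all of the relation — so {E, F} is a candidate key.
{D, E, G}⁺ = {A, B, C, D, E, F, G} — all of the relation — so {D, E, G} is a candidate key.
No proper subset of any of these is a key, and no other minimal superkey exists.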